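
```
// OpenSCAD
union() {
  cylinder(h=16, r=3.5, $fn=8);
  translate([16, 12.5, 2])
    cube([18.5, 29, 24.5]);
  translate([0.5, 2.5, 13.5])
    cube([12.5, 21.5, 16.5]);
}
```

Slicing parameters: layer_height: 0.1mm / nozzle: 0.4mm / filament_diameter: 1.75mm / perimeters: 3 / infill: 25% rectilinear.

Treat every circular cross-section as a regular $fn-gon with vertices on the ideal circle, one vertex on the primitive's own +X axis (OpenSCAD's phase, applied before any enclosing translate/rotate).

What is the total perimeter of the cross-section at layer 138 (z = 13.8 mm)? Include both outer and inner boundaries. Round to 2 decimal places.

At z = 13.8 mm: the r=3.5 cylinder gives a regular 8-gon of circumradius 3.5 (constant along its height) (perimeter = 2·8·3.500·sin(180°/8) = 21.43 mm); the cube at (16, 12.5) is present — its section is the full 18.5×29 rectangle (perimeter 95.00 mm); the cube at (0.5, 2.5) is present — its section is the full 12.5×21.5 rectangle (perimeter 68.00 mm); Merging all regions: the regions partially overlap (shared area 0.76 mm²), so the edge portions inside another operand are dropped and the merged outline is re-measured after clipping — boundary = 179.65 mm. Overall, the cross-section has 2 separate islands. Total boundary length (outer) = 179.65 mm.

179.65 mm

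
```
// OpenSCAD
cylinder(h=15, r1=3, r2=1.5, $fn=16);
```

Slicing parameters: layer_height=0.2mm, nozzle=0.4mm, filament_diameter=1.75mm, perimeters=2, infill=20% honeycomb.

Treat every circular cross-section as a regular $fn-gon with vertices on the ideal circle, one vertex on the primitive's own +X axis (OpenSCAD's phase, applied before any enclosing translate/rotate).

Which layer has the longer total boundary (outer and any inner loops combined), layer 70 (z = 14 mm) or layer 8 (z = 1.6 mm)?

layer 8 (z = 1.6 mm)

Layer 70 (z = 14): the cone contributes a regular 16-gon of circumradius 1.600 (interpolated between r1=3 and r2=1.5 at t=0.933) (perimeter = 2·16·1.600·sin(180°/16) = 9.99 mm). So its perimeter = 9.99 mm. Layer 8 (z = 1.6): the cone contributes a regular 16-gon of circumradius 2.840 (interpolated between r1=3 and r2=1.5 at t=0.107) (perimeter = 2·16·2.840·sin(180°/16) = 17.73 mm). So its perimeter = 17.73 mm. Layer 8 is larger (17.73 vs 9.99 mm).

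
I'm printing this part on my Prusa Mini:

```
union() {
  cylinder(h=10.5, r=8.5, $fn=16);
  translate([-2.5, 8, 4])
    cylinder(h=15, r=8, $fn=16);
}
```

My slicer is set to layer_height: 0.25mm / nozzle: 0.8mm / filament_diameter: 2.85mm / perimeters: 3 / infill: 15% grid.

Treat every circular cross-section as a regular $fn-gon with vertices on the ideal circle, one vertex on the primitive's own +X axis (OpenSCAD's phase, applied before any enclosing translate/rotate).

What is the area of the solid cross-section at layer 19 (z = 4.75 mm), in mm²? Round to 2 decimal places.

339.07 mm²

At z = 4.75 mm: the r=8.5 cylinder gives a regular 16-gon of circumradius 8.5 (constant along its height) (area = (16/2)·8.500²·sin(360°/16) = 221.19 mm²); the cylinder at (-2.5, 8): section is a regular 16-gon, circumradius r=8 (area = (16/2)·8.000²·sin(360°/16) = 195.93 mm²); Taking the union: the regions partially overlap — summed areas 417.12 mm² minus the doubly-counted overlap 78.05 mm² gives 339.07 mm² — area = 339.07 mm². Overall, the cross-section is a single solid region. Net area = 339.07 mm².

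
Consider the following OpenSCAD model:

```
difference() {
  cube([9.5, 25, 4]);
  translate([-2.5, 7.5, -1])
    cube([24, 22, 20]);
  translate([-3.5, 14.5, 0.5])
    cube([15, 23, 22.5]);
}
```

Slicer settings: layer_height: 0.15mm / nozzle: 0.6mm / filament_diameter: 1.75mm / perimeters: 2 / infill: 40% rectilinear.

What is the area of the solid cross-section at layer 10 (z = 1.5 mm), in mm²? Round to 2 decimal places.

71.25 mm²

At z = 1.5 mm: the 9.5×25 cube contributes its full rectangle (area 237.50 mm²); the cube at (-2.5, 7.5) (footprint 24×22) is included at this height (area 528.00 mm²); the cube at (-3.5, 14.5) is present — its section is the full 15×23 rectangle (area 345.00 mm²); Subtracting the remaining from the first: starting from the 9.5×25 cube (237.50 mm²), the 24×22 cube at (-2.5, 7.5) partially overlaps it — only the 166.25 mm² overlap (of its 528.00 mm²) is removed, clipping the outline; the 15×23 cube at (-3.5, 14.5) misses the remaining region (no effect) — area = 71.25 mm². Overall, the cross-section is a single solid region. Net area = 71.25 mm².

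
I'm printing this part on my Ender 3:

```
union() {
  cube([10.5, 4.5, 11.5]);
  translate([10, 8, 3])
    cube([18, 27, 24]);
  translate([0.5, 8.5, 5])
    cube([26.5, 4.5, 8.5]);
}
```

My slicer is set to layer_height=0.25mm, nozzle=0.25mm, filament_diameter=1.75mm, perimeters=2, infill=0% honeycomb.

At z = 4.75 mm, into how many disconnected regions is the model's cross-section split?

At z = 4.75 mm: the 10.5×4.5 cube contributes its full rectangle; the cube at (10, 8) (footprint 18×27) is included at this height; the cube at (0.5, 8.5) is not intersected at this z (z outside [5, 13.5]); Merging all regions: the 2 present regions are separate (no shared area or edge), so areas and boundary lengths simply add and each stays a separate island — 2 connected regions. The result has 2 disconnected regions.

2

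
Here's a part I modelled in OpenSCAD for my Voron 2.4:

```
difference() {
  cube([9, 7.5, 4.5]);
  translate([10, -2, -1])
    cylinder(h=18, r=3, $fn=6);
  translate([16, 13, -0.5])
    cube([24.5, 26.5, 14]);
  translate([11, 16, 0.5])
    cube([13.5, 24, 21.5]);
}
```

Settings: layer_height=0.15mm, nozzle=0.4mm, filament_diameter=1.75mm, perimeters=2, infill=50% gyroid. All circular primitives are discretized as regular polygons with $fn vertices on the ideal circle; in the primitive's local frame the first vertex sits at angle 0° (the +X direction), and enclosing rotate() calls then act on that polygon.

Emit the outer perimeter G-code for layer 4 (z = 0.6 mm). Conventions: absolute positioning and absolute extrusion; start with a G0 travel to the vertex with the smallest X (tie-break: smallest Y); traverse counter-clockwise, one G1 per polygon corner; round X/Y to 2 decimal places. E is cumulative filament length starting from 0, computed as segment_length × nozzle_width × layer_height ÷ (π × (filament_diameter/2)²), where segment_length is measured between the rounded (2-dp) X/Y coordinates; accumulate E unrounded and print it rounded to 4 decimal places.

At z = 0.6 mm: the 9×7.5 cube contributes its full rectangle; the r=3 cylinder at (10, -2) gives a regular 6-gon of circumradius 3 (constant along its height); the cube at (16, 13) is present — its section is the full 24.5×26.5 rectangle; the 13.5×24 cube at (11, 16) contributes its full rectangle; After the difference (first − rest): starting from the 9×7.5 cube, the r=3 cylinder at (10, -2) partially overlaps it — only the 0.40 mm² overlap (of its 23.38 mm²) is removed, clipping the outline; the 24.5×26.5 cube at (16, 13) misses the remaining region (no effect); the 13.5×24 cube at (11, 16) misses the remaining region (no effect) — 1 connected region. The outline is a single polygon with 6 vertices. Extrusion per mm of travel: 0.4 × 0.15 / (π × 0.875²) = 0.024945. Accumulating E over each segment gives final E = 0.8168.

G0 X0.00 Y0.00 Z0.60
G1 X8.15 Y0.00 E0.2033
G1 X8.50 Y0.60 E0.2206
G1 X9.00 Y0.60 E0.2331
G1 X9.00 Y7.50 E0.4052
G1 X0.00 Y7.50 E0.6297
G1 X0.00 Y0.00 E0.8168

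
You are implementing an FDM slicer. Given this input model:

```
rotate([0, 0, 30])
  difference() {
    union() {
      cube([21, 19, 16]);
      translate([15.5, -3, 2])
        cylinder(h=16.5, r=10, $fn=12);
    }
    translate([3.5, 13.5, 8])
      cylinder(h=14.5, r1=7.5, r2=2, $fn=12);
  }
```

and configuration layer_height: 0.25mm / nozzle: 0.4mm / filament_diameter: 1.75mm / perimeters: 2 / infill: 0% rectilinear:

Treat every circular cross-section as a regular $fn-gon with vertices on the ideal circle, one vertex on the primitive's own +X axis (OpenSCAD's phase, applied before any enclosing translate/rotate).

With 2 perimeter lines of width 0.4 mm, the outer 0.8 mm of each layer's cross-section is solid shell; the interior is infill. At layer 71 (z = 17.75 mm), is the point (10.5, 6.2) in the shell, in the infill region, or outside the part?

infill

At z = 17.75 mm: the cube is absent (z outside [0, 16]); the r=10 cylinder at (15.5, -3) gives a regular 12-gon of circumradius 10 (constant along its height); Merging all regions: only the r=10 cylinder at (15.5, -3) is present, so the union is just that shape — 1 connected region; the cone at (3.5, 13.5) contributes a regular 12-gon of circumradius 3.802 (interpolated between r1=7.5 and r2=2 at t=0.672); Subtracting the remaining from the first: starting from the result so far, the cone at (3.5, 13.5) misses the remaining region (no effect) — 1 connected region; (whole slice rotated 30° about Z — lengths, areas and connectivity unchanged). Overall, the cross-section is a single solid region. Undo the 30° rotation: the query point maps to (12.193, 0.119) in the un-rotated model frame. The nearest boundary edge runs (6.84, 2.00)→(10.50, 5.66); distance from the point to it = 5.12 mm. The point is inside the cross-section and 5.12 mm from the nearest boundary — more than the 0.8 mm shell width (2 × 0.4), so it's in the infill interior.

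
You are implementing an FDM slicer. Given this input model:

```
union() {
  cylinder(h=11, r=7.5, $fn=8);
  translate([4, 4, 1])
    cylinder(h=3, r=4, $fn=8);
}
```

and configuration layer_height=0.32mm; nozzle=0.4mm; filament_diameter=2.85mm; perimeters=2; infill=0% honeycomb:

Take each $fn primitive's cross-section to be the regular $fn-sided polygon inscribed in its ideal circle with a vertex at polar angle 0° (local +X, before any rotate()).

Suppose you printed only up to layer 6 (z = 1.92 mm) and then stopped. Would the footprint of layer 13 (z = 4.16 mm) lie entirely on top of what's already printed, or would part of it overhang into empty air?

entirely on top

Compare the two slices. At z = 1.92: the cylinder: section is a regular 8-gon, circumradius r=7.5 (area = (8/2)·7.500²·sin(360°/8) = 159.10 mm²); the cylinder at (4, 4): section is a regular 8-gon, circumradius r=4 (area = (8/2)·4.000²·sin(360°/8) = 45.25 mm²); Merging all regions: the regions partially overlap — summed areas 204.35 mm² minus the doubly-counted overlap 30.73 mm² gives 173.63 mm² — area = 173.63 mm². At z = 4.16: the r=7.5 cylinder contributes a regular 8-gon of circumradius 7.5 (area = (8/2)·7.500²·sin(360°/8) = 159.10 mm²); the cylinder at (4, 4) is absent (z outside [1, 4]); Merging all regions: only the r=7.5 cylinder is present, so the union is just that shape — area = 159.10 mm². Checking containment: the cross-section at z = 4.16 is a subset of the cross-section at z = 1.92.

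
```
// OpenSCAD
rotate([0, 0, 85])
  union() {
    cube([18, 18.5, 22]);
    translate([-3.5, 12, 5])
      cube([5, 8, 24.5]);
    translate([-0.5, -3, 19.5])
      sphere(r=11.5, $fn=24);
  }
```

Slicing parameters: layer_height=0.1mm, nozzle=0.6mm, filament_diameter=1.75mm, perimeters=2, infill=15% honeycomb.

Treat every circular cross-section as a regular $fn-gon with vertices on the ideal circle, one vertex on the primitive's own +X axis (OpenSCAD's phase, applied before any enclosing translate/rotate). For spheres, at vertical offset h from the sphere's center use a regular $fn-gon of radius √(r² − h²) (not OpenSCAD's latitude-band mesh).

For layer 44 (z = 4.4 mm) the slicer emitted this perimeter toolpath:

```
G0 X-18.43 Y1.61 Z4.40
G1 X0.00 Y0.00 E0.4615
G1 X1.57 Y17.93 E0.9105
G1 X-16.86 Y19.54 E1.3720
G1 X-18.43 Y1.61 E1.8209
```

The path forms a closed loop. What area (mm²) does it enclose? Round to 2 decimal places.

332.98 mm²

Apply the shoelace formula to the sequence of (X, Y) vertices; enclosed area = 332.98 mm².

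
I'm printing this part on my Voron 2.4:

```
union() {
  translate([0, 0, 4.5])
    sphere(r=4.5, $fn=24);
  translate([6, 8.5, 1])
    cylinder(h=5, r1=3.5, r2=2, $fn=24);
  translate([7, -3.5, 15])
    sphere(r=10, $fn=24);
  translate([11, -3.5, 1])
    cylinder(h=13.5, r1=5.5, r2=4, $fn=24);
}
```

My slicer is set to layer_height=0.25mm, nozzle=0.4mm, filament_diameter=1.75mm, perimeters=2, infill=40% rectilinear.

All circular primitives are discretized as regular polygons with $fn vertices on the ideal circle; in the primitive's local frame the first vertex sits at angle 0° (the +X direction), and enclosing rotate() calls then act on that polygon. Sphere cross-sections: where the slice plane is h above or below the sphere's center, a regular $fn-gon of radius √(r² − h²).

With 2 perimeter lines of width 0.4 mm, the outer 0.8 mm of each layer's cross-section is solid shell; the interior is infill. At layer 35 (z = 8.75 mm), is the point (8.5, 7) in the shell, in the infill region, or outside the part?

At z = 8.75 mm: the r=4.5 sphere slices to a regular 24-gon of circumradius 1.479 (√(r²−h²) with h=4.25 from center); the cone at (6, 8.5) is not intersected at this z (z outside [1, 6]); the r=10 sphere at (7, -3.5) contributes a regular 24-gon of circumradius √(10²−6.25²) = 7.806; the cone at (11, -3.5): at t=0.574 of its height the radius interpolates to r₁+(r₂−r₁)t = 4.639, giving a regular 24-gon of that circumradius; Taking the union: the regions partially overlap (shared area 65.46 mm²), so overlapping operands fuse into one piece — 1 connected region. Overall, the cross-section is a single solid region. The nearest boundary edge runs (7.00, 4.31)→(9.02, 4.04); distance from the point to it = 2.87 mm. The point is not inside any of the regions above, so it lies outside the cross-section (2.87 mm from the nearest boundary).

outside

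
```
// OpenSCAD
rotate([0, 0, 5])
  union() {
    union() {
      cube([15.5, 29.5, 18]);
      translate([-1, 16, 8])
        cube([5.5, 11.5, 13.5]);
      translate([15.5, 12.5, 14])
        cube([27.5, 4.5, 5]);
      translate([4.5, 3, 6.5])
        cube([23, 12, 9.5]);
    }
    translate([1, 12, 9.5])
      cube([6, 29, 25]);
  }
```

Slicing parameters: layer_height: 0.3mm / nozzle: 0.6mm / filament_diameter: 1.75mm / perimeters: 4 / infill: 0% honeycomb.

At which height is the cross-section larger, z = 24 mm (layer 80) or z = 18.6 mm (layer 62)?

Layer 80 (z = 24): the cube is not intersected at this z (z outside [0, 18]); the cube at (-1, 16) is not intersected at this z (z outside [8, 21.5]); the cube at (15.5, 12.5) does not reach this height (z outside [14, 19]); the cube at (4.5, 3) does not reach this height (z outside [6.5, 16]); Merging all regions: nothing is present at this height; the cube at (1, 12) (footprint 6×29) is included at this height (area 174.00 mm²); Taking the union: only the 6×29 cube at (1, 12) is present, so the union is just that shape — area = 174.00 mm²; (whole slice rotated 5° about Z — lengths, areas and connectivity unchanged). So its area = 174.00 mm². Layer 62 (z = 18.6): the cube does not reach this height (z outside [0, 18]); the cube at (-1, 16) is present — its section is the full 5.5×11.5 rectangle (area 63.25 mm²); the cube at (15.5, 12.5) (footprint 27.5×4.5) is included at this height (area 123.75 mm²); the cube at (4.5, 3) does not reach this height (z outside [6.5, 16]); Merging all regions: the 2 present regions are separate (no shared area or edge), so areas and boundary lengths simply add and each stays a separate island — area = 187.00 mm²; the cube at (1, 12) is present — its section is the full 6×29 rectangle (area 174.00 mm²); Taking the union: the regions partially overlap — summed areas 361.00 mm² minus the doubly-counted overlap 40.25 mm² gives 320.75 mm² — area = 320.75 mm²; (rotated 5° about Z; rotation is an isometry so areas/perimeters/island counts are preserved). So its area = 320.75 mm². Layer 62 is larger (320.75 vs 174.00 mm²).

layer 62 (z = 18.6 mm)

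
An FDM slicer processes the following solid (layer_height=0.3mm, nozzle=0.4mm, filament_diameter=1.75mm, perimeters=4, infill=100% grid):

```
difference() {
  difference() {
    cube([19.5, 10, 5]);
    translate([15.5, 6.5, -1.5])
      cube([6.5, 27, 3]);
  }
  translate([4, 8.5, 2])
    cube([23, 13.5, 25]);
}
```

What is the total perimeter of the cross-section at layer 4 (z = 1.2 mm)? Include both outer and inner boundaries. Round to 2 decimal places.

At z = 1.2 mm: the 19.5×10 cube contributes its full rectangle (perimeter 59.00 mm); the cube at (15.5, 6.5) (footprint 6.5×27) is included at this height (perimeter 67.00 mm); Subtracting the remaining from the first: starting from the 19.5×10 cube, the 6.5×27 cube at (15.5, 6.5) partially overlaps it — only the 14.00 mm² overlap (of its 175.50 mm²) is removed, clipping the outline — boundary = 59.00 mm; the cube at (4, 8.5) does not reach this height (z outside [2, 27]); Subtracting the remaining from the first: none of the subtracted shapes is present at this height, so that combined region is unchanged — boundary = 59.00 mm. Overall, the cross-section is a single solid region. Total boundary length (outer) = 59.00 mm.

59.00 mm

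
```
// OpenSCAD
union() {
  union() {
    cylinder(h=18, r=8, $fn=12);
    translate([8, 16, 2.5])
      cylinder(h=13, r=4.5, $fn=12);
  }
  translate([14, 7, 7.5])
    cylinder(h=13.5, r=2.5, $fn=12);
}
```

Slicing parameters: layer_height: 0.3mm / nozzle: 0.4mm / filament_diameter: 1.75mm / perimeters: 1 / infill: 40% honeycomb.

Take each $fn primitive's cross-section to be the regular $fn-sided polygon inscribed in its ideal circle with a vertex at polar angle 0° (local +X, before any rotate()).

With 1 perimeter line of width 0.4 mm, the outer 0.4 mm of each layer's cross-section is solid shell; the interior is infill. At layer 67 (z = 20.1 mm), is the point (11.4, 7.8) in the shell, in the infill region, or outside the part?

outside

At z = 20.1 mm: the cylinder does not reach this height (z outside [0, 18]); the cylinder at (8, 16) is not intersected at this z (z outside [2.5, 15.5]); Merging all regions: nothing is present at this height; the r=2.5 cylinder at (14, 7) gives a regular 12-gon of circumradius 2.5 (constant along its height); Combining (union): only the r=2.5 cylinder at (14, 7) is present, so the union is just that shape — 1 connected region. Overall, the cross-section is a single solid region. The nearest boundary edge runs (11.83, 8.25)→(11.50, 7.00); distance from the point to it = 0.30 mm. The point is not inside any of the regions above, so it lies outside the cross-section (0.30 mm from the nearest boundary).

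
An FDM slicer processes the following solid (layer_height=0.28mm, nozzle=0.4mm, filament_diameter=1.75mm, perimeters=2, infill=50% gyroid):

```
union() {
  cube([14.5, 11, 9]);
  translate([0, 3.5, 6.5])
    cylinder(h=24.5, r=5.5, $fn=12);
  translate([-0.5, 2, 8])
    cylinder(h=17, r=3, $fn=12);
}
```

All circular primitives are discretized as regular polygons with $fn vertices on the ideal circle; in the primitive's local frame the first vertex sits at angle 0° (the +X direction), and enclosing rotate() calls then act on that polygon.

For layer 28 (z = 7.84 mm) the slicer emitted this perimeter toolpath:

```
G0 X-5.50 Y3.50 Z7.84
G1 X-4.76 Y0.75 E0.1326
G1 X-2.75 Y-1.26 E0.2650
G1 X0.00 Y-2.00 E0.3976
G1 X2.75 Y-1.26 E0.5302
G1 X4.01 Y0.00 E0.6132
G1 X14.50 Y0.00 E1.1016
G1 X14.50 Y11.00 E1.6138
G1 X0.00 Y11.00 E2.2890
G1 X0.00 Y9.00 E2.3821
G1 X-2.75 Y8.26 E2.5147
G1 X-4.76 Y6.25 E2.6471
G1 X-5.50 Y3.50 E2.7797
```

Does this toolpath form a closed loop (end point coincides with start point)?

yes

Start point (G0): (-5.50, 3.50). End point (last G1): the path returns to the start — closed.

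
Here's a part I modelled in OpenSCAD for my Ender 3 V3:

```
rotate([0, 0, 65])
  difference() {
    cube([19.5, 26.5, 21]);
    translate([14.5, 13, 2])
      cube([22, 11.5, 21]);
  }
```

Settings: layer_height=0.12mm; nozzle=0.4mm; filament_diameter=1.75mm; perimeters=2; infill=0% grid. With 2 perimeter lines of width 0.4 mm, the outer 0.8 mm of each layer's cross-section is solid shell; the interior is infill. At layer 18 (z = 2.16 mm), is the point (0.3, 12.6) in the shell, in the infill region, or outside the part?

infill

At z = 2.16 mm: the cube (footprint 19.5×26.5) is included at this height; the cube at (14.5, 13) (footprint 22×11.5) is included at this height; Subtracting the remaining from the first: starting from the 19.5×26.5 cube, the 22×11.5 cube at (14.5, 13) partially overlaps it — only the 57.50 mm² overlap (of its 253.00 mm²) is removed, clipping the outline — 1 connected region; (whole slice rotated 65° about Z — lengths, areas and connectivity unchanged). Overall, the cross-section is a single solid region. Undo the 65° rotation: the query point maps to (11.546, 5.053) in the un-rotated model frame. The nearest boundary edge runs (19.50, 0.00)→(0.00, 0.00); distance from the point to it = 5.05 mm. The point is inside the cross-section and 5.05 mm from the nearest boundary — more than the 0.8 mm shell width (2 × 0.4), so it's in the infill interior.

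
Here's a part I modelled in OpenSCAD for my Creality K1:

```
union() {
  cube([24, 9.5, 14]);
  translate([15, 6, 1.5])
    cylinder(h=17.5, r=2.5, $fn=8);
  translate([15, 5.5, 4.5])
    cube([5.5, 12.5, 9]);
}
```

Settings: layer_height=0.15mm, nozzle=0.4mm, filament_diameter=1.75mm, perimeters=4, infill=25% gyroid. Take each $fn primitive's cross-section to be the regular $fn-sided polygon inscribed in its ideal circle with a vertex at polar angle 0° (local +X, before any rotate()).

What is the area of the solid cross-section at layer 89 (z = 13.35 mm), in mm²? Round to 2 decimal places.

274.75 mm²

At z = 13.35 mm: the cube (footprint 24×9.5) is included at this height (area 228.00 mm²); the r=2.5 cylinder at (15, 6) gives a regular 8-gon of circumradius 2.5 (constant along its height) (area = (8/2)·2.500²·sin(360°/8) = 17.68 mm²); the 5.5×12.5 cube at (15, 5.5) contributes its full rectangle (area 68.75 mm²); Merging all regions: the regions partially overlap — summed areas 314.43 mm² minus the doubly-counted overlap 39.68 mm² gives 274.75 mm² — area = 274.75 mm². Overall, the cross-section is a single solid region. Net area = 274.75 mm².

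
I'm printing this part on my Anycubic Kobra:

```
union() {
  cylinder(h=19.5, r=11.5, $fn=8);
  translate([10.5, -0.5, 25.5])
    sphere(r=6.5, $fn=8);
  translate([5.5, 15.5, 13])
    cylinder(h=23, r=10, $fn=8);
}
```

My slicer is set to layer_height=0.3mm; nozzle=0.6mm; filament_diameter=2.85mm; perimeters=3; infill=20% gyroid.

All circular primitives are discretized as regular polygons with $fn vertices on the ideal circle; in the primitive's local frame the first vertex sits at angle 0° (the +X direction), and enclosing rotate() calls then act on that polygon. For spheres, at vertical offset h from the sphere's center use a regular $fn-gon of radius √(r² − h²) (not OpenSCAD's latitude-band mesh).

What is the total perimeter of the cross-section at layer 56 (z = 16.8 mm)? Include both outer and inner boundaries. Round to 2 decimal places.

105.46 mm

At z = 16.8 mm: the cylinder: section is a regular 8-gon, circumradius r=11.5 (perimeter = 2·8·11.500·sin(180°/8) = 70.41 mm); the sphere at (10.5, -0.5) is not intersected at this z (|z−center|=8.700 > r=6.5); the cylinder at (5.5, 15.5): section is a regular 8-gon, circumradius r=10 (perimeter = 2·8·10.000·sin(180°/8) = 61.23 mm); Taking the union: the regions partially overlap (shared area 33.68 mm²), so the edge portions inside another operand are dropped and the merged outline is re-measured after clipping — boundary = 105.46 mm. Overall, the cross-section is a single solid region. Total boundary length (outer) = 105.46 mm.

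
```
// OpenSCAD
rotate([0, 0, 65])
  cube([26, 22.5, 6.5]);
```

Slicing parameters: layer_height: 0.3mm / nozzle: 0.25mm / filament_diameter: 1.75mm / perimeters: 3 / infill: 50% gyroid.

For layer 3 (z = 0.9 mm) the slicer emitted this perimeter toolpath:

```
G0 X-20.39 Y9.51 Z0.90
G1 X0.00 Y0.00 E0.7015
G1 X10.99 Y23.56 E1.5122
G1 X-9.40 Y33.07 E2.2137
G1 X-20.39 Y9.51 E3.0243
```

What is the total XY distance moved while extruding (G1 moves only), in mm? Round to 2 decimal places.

96.99 mm

Sum the Euclidean lengths of each G1 segment: total = 96.99 mm.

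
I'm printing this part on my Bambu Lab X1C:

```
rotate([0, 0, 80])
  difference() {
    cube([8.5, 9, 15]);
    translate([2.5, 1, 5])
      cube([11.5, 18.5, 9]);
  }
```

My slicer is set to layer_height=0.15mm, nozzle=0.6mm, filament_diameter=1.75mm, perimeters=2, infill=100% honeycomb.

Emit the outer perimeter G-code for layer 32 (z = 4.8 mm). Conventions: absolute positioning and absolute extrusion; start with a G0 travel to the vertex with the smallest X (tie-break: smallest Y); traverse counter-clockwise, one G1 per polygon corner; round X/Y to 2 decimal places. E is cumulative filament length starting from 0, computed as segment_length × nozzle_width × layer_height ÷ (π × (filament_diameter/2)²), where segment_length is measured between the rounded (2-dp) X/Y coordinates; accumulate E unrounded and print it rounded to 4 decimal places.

G0 X-8.86 Y1.56 Z4.80
G1 X0.00 Y0.00 E0.3366
G1 X1.48 Y8.37 E0.6547
G1 X-7.39 Y9.93 E0.9917
G1 X-8.86 Y1.56 E1.3096

At z = 4.8 mm: the 8.5×9 cube contributes its full rectangle; the cube at (2.5, 1) is not intersected at this z (z outside [5, 14]); Taking the first minus the rest: none of the subtracted shapes is present at this height, so the 8.5×9 cube is unchanged — 1 connected region; (rotated 80° about Z; rotation is an isometry so areas/perimeters/island counts are preserved). The outline is a single polygon with 4 vertices. Extrusion per mm of travel: 0.6 × 0.15 / (π × 0.875²) = 0.037418. Accumulating E over each segment gives final E = 1.3096.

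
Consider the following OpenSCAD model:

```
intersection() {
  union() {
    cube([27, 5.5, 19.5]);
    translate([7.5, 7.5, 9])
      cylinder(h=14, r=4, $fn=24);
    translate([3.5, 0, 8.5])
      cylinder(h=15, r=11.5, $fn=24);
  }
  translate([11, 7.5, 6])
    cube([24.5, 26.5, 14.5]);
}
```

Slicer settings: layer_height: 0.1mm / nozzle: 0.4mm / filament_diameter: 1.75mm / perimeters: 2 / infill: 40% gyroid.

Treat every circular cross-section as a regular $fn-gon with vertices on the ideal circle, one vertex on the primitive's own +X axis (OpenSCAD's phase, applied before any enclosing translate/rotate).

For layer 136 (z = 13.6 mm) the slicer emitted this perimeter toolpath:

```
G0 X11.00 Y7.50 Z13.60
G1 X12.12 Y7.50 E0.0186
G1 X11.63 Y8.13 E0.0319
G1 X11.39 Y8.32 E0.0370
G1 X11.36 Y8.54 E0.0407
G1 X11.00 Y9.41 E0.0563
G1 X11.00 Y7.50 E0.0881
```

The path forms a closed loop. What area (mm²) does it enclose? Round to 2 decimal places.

Apply the shoelace formula to the sequence of (X, Y) vertices; enclosed area = 0.89 mm².

0.89 mm²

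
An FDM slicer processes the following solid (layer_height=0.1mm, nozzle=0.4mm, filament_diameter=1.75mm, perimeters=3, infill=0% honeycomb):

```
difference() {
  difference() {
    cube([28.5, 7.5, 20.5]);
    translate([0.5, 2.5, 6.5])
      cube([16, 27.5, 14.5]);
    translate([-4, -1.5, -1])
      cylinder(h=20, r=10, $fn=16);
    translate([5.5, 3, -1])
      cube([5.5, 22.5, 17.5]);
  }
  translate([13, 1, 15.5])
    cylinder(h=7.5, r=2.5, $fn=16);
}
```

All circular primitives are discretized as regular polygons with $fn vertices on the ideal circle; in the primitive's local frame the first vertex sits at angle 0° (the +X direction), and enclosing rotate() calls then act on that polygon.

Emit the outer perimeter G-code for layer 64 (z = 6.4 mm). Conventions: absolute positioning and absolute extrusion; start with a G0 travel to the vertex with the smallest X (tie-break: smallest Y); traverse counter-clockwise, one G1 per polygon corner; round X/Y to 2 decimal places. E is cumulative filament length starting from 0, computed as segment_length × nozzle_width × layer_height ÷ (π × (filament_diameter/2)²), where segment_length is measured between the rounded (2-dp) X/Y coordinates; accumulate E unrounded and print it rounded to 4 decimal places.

At z = 6.4 mm: the 28.5×7.5 cube contributes its full rectangle; the cube at (0.5, 2.5) is not intersected at this z (z outside [6.5, 21]); the cylinder at (-4, -1.5): section is a regular 16-gon, circumradius r=10; the cube at (5.5, 3) (footprint 5.5×22.5) is included at this height; Taking the first minus the rest: starting from the 28.5×7.5 cube, the r=10 cylinder at (-4, -1.5) partially overlaps it — only the 29.35 mm² overlap (of its 306.15 mm²) is removed, clipping the outline; the 5.5×22.5 cube at (5.5, 3) partially overlaps it — only the 24.75 mm² overlap (of its 123.75 mm²) is removed, clipping the outline — 1 connected region; the cylinder at (13, 1) is absent (z outside [15.5, 23]); Taking the first minus the rest: none of the subtracted shapes is present at this height, so the result so far is unchanged — 1 connected region. The outline is a single polygon with 10 vertices. Extrusion per mm of travel: 0.4 × 0.1 / (π × 0.875²) = 0.016630. Accumulating E over each segment gives final E = 1.2867.

G0 X0.18 Y7.50 Z6.40
G1 X3.07 Y5.57 E0.0578
G1 X5.24 Y2.33 E0.1226
G1 X5.70 Y0.00 E0.1621
G1 X28.50 Y0.00 E0.5413
G1 X28.50 Y7.50 E0.6660
G1 X11.00 Y7.50 E0.9571
G1 X11.00 Y3.00 E1.0319
G1 X5.50 Y3.00 E1.1234
G1 X5.50 Y7.50 E1.1982
G1 X0.18 Y7.50 E1.2867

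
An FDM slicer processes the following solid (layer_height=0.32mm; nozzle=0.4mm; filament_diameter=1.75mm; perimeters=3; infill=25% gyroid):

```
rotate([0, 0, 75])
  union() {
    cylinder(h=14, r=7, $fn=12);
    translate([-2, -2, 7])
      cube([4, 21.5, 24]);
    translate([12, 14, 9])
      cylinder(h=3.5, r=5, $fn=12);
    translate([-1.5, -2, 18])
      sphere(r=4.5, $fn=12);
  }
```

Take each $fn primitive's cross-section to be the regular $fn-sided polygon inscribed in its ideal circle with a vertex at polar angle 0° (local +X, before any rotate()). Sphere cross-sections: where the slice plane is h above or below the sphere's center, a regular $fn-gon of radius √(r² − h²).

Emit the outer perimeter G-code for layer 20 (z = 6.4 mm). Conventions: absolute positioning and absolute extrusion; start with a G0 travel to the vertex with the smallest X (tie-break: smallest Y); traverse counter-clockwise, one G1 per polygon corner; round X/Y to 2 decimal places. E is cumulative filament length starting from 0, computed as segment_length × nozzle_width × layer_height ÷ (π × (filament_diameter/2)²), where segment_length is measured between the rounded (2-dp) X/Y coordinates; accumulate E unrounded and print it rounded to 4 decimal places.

At z = 6.4 mm: the r=7 cylinder gives a regular 12-gon of circumradius 7 (constant along its height); the cube at (-2, -2) is not intersected at this z (z outside [7, 31]); the cylinder at (12, 14) is absent (z outside [9, 12.5]); the sphere at (-1.5, -2) is not intersected at this z (|z−center|=11.600 > r=4.5); Merging all regions: only the r=7 cylinder is present, so the union is just that shape — 1 connected region; (whole slice rotated 75° about Z — lengths, areas and connectivity unchanged). The outline is a single polygon with 12 vertices. Extrusion per mm of travel: 0.4 × 0.32 / (π × 0.875²) = 0.053216. Accumulating E over each segment gives final E = 2.3136.

G0 X-6.76 Y-1.81 Z6.40
G1 X-4.95 Y-4.95 E0.1929
G1 X-1.81 Y-6.76 E0.3857
G1 X1.81 Y-6.76 E0.5784
G1 X4.95 Y-4.95 E0.7713
G1 X6.76 Y-1.81 E0.9641
G1 X6.76 Y1.81 E1.1568
G1 X4.95 Y4.95 E1.3496
G1 X1.81 Y6.76 E1.5425
G1 X-1.81 Y6.76 E1.7352
G1 X-4.95 Y4.95 E1.9280
G1 X-6.76 Y1.81 E2.1209
G1 X-6.76 Y-1.81 E2.3136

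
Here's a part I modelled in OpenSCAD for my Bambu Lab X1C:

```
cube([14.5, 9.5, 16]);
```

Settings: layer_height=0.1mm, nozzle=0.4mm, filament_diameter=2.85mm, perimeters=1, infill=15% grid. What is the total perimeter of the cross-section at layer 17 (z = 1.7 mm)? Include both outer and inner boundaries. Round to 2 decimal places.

48.00 mm

At z = 1.7 mm: the 14.5×9.5 cube contributes its full rectangle (perimeter 48.00 mm). Overall, the cross-section is a single solid region. Total boundary length (outer) = 48.00 mm.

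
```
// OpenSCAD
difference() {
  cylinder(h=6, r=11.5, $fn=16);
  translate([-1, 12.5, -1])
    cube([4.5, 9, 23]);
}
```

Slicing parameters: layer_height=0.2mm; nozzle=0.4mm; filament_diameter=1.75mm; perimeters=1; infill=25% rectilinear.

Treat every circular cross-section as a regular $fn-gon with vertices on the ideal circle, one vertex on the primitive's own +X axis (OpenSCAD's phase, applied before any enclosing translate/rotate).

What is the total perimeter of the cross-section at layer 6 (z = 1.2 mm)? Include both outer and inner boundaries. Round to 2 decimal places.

At z = 1.2 mm: the r=11.5 cylinder contributes a regular 16-gon of circumradius 11.5 (perimeter = 2·16·11.500·sin(180°/16) = 71.79 mm); the cube at (-1, 12.5) (footprint 4.5×9) is included at this height (perimeter 27.00 mm); After the difference (first − rest): starting from the r=11.5 cylinder, the 4.5×9 cube at (-1, 12.5) misses the remaining region (no effect) — boundary = 71.79 mm. Overall, the cross-section is a single solid region. Total boundary length (outer) = 71.79 mm.

71.79 mm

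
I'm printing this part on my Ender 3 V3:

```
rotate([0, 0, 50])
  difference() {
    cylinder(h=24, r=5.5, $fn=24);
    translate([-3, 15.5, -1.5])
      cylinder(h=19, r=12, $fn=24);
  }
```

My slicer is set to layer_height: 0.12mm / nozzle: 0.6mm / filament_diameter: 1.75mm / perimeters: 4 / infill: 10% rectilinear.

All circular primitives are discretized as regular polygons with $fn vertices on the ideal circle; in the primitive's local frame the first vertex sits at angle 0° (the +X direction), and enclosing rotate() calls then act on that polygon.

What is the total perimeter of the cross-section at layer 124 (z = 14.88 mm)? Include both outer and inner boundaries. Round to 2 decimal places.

At z = 14.88 mm: the r=5.5 cylinder gives a regular 24-gon of circumradius 5.5 (constant along its height) (perimeter = 2·24·5.500·sin(180°/24) = 34.46 mm); the r=12 cylinder at (-3, 15.5) contributes a regular 24-gon of circumradius 12 (perimeter = 2·24·12.000·sin(180°/24) = 75.18 mm); After the difference (first − rest): starting from the r=5.5 cylinder, the r=12 cylinder at (-3, 15.5) partially overlaps it — only the 7.29 mm² overlap (of its 447.24 mm²) is removed, clipping the outline — boundary = 34.05 mm; (rotated 50° about Z; rotation is an isometry so areas/perimeters/island counts are preserved). Overall, the cross-section is a single solid region. Total boundary length (outer) = 34.05 mm.

34.05 mm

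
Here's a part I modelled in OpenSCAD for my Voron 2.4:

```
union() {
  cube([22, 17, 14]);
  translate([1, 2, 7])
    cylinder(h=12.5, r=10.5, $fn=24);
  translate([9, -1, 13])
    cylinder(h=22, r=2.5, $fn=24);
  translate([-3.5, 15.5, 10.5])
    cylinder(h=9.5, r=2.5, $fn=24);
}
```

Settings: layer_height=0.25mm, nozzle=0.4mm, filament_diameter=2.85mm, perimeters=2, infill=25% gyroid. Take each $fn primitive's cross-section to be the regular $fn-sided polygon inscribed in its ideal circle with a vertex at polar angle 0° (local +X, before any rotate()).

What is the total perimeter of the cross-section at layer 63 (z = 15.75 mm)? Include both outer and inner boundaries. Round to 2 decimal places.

81.82 mm

At z = 15.75 mm: the cube does not reach this height (z outside [0, 14]); the cylinder at (1, 2): section is a regular 24-gon, circumradius r=10.5 (perimeter = 2·24·10.500·sin(180°/24) = 65.79 mm); the cylinder at (9, -1): section is a regular 24-gon, circumradius r=2.5 (perimeter = 2·24·2.500·sin(180°/24) = 15.66 mm); the r=2.5 cylinder at (-3.5, 15.5) gives a regular 24-gon of circumradius 2.5 (constant along its height) (perimeter = 2·24·2.500·sin(180°/24) = 15.66 mm); Taking the union: the regions partially overlap (shared area 17.98 mm²), so the edge portions inside another operand are dropped and the merged outline is re-measured after clipping — boundary = 81.82 mm. Overall, the cross-section has 2 separate islands. Total boundary length (outer) = 81.82 mm.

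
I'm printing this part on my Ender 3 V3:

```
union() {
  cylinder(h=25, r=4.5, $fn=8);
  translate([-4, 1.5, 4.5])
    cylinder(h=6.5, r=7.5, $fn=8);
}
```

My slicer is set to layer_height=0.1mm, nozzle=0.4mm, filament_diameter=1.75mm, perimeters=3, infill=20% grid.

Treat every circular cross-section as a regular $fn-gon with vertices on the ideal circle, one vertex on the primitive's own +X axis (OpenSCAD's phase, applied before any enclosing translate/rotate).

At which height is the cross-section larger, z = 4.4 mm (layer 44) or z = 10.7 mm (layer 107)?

Layer 44 (z = 4.4): the cylinder: section is a regular 8-gon, circumradius r=4.5 (area = (8/2)·4.500²·sin(360°/8) = 57.28 mm²); the cylinder at (-4, 1.5) does not reach this height (z outside [4.5, 11]); Taking the union: only the r=4.5 cylinder is present, so the union is just that shape — area = 57.28 mm². So its area = 57.28 mm². Layer 107 (z = 10.7): the cylinder: section is a regular 8-gon, circumradius r=4.5 (area = (8/2)·4.500²·sin(360°/8) = 57.28 mm²); the r=7.5 cylinder at (-4, 1.5) gives a regular 8-gon of circumradius 7.5 (constant along its height) (area = (8/2)·7.500²·sin(360°/8) = 159.10 mm²); Taking the union: the regions partially overlap — summed areas 216.37 mm² minus the doubly-counted overlap 49.07 mm² gives 167.30 mm² — area = 167.30 mm². So its area = 167.30 mm². Layer 107 is larger (167.30 vs 57.28 mm²).

layer 107 (z = 10.7 mm)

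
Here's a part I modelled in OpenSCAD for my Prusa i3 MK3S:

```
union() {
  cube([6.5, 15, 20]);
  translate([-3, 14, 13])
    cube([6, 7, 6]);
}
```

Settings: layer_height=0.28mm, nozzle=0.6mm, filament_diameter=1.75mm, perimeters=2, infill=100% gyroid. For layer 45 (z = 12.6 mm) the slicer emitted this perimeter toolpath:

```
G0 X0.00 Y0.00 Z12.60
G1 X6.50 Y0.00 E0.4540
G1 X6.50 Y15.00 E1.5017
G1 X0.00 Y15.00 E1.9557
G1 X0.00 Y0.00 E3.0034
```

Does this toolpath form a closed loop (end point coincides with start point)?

Start point (G0): (0.00, 0.00). End point (last G1): the path returns to the start — closed.

yes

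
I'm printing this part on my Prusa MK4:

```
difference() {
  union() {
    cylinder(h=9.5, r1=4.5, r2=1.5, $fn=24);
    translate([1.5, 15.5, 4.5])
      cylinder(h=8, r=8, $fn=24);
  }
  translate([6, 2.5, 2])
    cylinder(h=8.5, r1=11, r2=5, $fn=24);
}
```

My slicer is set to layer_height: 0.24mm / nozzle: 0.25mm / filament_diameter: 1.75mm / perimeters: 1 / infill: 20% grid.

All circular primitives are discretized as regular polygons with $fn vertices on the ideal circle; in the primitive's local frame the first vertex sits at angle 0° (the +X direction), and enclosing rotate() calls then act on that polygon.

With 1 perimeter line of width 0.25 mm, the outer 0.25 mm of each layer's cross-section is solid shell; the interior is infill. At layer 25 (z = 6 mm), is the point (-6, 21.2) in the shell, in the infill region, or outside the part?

outside

At z = 6 mm: the cone contributes a regular 24-gon of circumradius 2.605 (interpolated between r1=4.5 and r2=1.5 at t=0.632); the r=8 cylinder at (1.5, 15.5) gives a regular 24-gon of circumradius 8 (constant along its height); Combining (union): the 2 present regions are separate (no shared area or edge), so areas and boundary lengths simply add and each stays a separate island — 2 connected regions; the cone at (6, 2.5) (r1=11→r2=5) has section circumradius 8.176 here — a regular 24-gon; After the difference (first − rest): starting from the result so far, the cone at (6, 2.5) partially overlaps it — only the 31.11 mm² overlap (of its 207.64 mm²) is removed, clipping the outline — 2 connected regions. Overall, the cross-section has 2 separate islands. The nearest boundary edge runs (-5.43, 19.50)→(-4.16, 21.16); distance from the point to it = 1.49 mm. The point is not inside any of the regions above, so it lies outside the cross-section (1.49 mm from the nearest boundary).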